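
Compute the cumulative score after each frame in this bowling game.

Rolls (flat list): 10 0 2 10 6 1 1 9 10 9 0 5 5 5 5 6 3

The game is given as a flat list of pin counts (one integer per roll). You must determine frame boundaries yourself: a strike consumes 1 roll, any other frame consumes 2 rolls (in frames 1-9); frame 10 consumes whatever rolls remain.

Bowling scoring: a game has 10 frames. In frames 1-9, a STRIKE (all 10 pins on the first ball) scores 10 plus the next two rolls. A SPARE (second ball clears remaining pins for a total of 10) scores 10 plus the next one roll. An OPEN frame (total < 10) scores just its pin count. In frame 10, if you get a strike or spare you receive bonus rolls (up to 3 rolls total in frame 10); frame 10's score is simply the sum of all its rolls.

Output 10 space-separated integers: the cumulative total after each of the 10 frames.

Answer: 12 14 31 38 58 77 86 101 117 126

Derivation:
Frame 1: STRIKE. 10 + next two rolls (0+2) = 12. Cumulative: 12
Frame 2: OPEN (0+2=2). Cumulative: 14
Frame 3: STRIKE. 10 + next two rolls (6+1) = 17. Cumulative: 31
Frame 4: OPEN (6+1=7). Cumulative: 38
Frame 5: SPARE (1+9=10). 10 + next roll (10) = 20. Cumulative: 58
Frame 6: STRIKE. 10 + next two rolls (9+0) = 19. Cumulative: 77
Frame 7: OPEN (9+0=9). Cumulative: 86
Frame 8: SPARE (5+5=10). 10 + next roll (5) = 15. Cumulative: 101
Frame 9: SPARE (5+5=10). 10 + next roll (6) = 16. Cumulative: 117
Frame 10: OPEN. Sum of all frame-10 rolls (6+3) = 9. Cumulative: 126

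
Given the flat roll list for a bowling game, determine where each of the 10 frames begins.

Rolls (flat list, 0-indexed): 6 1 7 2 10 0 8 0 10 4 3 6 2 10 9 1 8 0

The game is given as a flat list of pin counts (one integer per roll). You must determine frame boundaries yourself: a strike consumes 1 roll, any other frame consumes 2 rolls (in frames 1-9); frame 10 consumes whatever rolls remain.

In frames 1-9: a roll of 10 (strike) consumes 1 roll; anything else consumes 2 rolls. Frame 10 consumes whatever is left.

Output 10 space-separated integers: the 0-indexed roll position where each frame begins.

Frame 1 starts at roll index 0: rolls=6,1 (sum=7), consumes 2 rolls
Frame 2 starts at roll index 2: rolls=7,2 (sum=9), consumes 2 rolls
Frame 3 starts at roll index 4: roll=10 (strike), consumes 1 roll
Frame 4 starts at roll index 5: rolls=0,8 (sum=8), consumes 2 rolls
Frame 5 starts at roll index 7: rolls=0,10 (sum=10), consumes 2 rolls
Frame 6 starts at roll index 9: rolls=4,3 (sum=7), consumes 2 rolls
Frame 7 starts at roll index 11: rolls=6,2 (sum=8), consumes 2 rolls
Frame 8 starts at roll index 13: roll=10 (strike), consumes 1 roll
Frame 9 starts at roll index 14: rolls=9,1 (sum=10), consumes 2 rolls
Frame 10 starts at roll index 16: 2 remaining rolls

Answer: 0 2 4 5 7 9 11 13 14 16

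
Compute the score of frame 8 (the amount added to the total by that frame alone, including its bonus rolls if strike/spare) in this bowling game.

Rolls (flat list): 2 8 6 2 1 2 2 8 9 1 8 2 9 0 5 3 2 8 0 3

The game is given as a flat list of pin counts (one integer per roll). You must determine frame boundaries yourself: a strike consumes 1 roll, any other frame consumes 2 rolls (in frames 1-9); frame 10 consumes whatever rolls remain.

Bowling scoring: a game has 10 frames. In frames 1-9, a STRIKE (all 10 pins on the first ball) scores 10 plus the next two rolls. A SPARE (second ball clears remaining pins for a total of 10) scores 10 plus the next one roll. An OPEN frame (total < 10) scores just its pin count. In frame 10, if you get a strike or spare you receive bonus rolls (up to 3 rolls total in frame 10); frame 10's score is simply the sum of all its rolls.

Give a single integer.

Answer: 8

Derivation:
Frame 1: SPARE (2+8=10). 10 + next roll (6) = 16. Cumulative: 16
Frame 2: OPEN (6+2=8). Cumulative: 24
Frame 3: OPEN (1+2=3). Cumulative: 27
Frame 4: SPARE (2+8=10). 10 + next roll (9) = 19. Cumulative: 46
Frame 5: SPARE (9+1=10). 10 + next roll (8) = 18. Cumulative: 64
Frame 6: SPARE (8+2=10). 10 + next roll (9) = 19. Cumulative: 83
Frame 7: OPEN (9+0=9). Cumulative: 92
Frame 8: OPEN (5+3=8). Cumulative: 100
Frame 9: SPARE (2+8=10). 10 + next roll (0) = 10. Cumulative: 110
Frame 10: OPEN. Sum of all frame-10 rolls (0+3) = 3. Cumulative: 113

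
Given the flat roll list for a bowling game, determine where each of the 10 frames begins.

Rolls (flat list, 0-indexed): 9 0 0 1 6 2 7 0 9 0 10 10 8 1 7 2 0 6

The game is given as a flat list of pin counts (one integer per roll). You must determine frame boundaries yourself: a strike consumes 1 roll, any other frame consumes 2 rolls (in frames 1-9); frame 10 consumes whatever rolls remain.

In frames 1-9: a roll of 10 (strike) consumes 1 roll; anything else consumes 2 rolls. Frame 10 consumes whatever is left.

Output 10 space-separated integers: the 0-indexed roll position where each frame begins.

Answer: 0 2 4 6 8 10 11 12 14 16

Derivation:
Frame 1 starts at roll index 0: rolls=9,0 (sum=9), consumes 2 rolls
Frame 2 starts at roll index 2: rolls=0,1 (sum=1), consumes 2 rolls
Frame 3 starts at roll index 4: rolls=6,2 (sum=8), consumes 2 rolls
Frame 4 starts at roll index 6: rolls=7,0 (sum=7), consumes 2 rolls
Frame 5 starts at roll index 8: rolls=9,0 (sum=9), consumes 2 rolls
Frame 6 starts at roll index 10: roll=10 (strike), consumes 1 roll
Frame 7 starts at roll index 11: roll=10 (strike), consumes 1 roll
Frame 8 starts at roll index 12: rolls=8,1 (sum=9), consumes 2 rolls
Frame 9 starts at roll index 14: rolls=7,2 (sum=9), consumes 2 rolls
Frame 10 starts at roll index 16: 2 remaining rolls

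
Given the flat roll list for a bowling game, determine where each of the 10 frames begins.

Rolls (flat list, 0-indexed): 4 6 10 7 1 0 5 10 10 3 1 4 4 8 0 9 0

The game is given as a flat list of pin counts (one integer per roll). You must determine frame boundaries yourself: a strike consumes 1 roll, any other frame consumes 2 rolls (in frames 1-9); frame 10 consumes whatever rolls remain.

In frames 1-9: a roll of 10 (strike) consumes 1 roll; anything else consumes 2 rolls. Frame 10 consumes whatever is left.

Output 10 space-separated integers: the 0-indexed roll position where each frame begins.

Frame 1 starts at roll index 0: rolls=4,6 (sum=10), consumes 2 rolls
Frame 2 starts at roll index 2: roll=10 (strike), consumes 1 roll
Frame 3 starts at roll index 3: rolls=7,1 (sum=8), consumes 2 rolls
Frame 4 starts at roll index 5: rolls=0,5 (sum=5), consumes 2 rolls
Frame 5 starts at roll index 7: roll=10 (strike), consumes 1 roll
Frame 6 starts at roll index 8: roll=10 (strike), consumes 1 roll
Frame 7 starts at roll index 9: rolls=3,1 (sum=4), consumes 2 rolls
Frame 8 starts at roll index 11: rolls=4,4 (sum=8), consumes 2 rolls
Frame 9 starts at roll index 13: rolls=8,0 (sum=8), consumes 2 rolls
Frame 10 starts at roll index 15: 2 remaining rolls

Answer: 0 2 3 5 7 8 9 11 13 15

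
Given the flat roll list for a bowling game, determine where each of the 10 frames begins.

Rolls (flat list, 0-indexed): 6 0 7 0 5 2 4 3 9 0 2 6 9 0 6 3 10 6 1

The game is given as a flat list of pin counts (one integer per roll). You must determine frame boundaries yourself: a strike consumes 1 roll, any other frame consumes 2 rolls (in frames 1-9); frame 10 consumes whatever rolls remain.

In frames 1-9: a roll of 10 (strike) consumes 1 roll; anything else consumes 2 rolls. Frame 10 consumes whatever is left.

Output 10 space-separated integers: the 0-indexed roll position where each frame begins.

Frame 1 starts at roll index 0: rolls=6,0 (sum=6), consumes 2 rolls
Frame 2 starts at roll index 2: rolls=7,0 (sum=7), consumes 2 rolls
Frame 3 starts at roll index 4: rolls=5,2 (sum=7), consumes 2 rolls
Frame 4 starts at roll index 6: rolls=4,3 (sum=7), consumes 2 rolls
Frame 5 starts at roll index 8: rolls=9,0 (sum=9), consumes 2 rolls
Frame 6 starts at roll index 10: rolls=2,6 (sum=8), consumes 2 rolls
Frame 7 starts at roll index 12: rolls=9,0 (sum=9), consumes 2 rolls
Frame 8 starts at roll index 14: rolls=6,3 (sum=9), consumes 2 rolls
Frame 9 starts at roll index 16: roll=10 (strike), consumes 1 roll
Frame 10 starts at roll index 17: 2 remaining rolls

Answer: 0 2 4 6 8 10 12 14 16 17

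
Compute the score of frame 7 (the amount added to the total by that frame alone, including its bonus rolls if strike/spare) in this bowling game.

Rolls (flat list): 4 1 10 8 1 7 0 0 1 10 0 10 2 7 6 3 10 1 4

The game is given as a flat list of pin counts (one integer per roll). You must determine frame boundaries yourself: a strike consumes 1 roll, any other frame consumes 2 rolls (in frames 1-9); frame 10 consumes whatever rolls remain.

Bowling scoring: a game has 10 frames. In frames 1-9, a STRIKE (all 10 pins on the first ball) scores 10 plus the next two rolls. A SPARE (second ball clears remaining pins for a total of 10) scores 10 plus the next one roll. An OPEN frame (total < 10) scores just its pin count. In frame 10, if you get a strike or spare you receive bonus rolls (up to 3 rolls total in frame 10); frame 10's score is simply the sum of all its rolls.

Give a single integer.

Answer: 12

Derivation:
Frame 1: OPEN (4+1=5). Cumulative: 5
Frame 2: STRIKE. 10 + next two rolls (8+1) = 19. Cumulative: 24
Frame 3: OPEN (8+1=9). Cumulative: 33
Frame 4: OPEN (7+0=7). Cumulative: 40
Frame 5: OPEN (0+1=1). Cumulative: 41
Frame 6: STRIKE. 10 + next two rolls (0+10) = 20. Cumulative: 61
Frame 7: SPARE (0+10=10). 10 + next roll (2) = 12. Cumulative: 73
Frame 8: OPEN (2+7=9). Cumulative: 82
Frame 9: OPEN (6+3=9). Cumulative: 91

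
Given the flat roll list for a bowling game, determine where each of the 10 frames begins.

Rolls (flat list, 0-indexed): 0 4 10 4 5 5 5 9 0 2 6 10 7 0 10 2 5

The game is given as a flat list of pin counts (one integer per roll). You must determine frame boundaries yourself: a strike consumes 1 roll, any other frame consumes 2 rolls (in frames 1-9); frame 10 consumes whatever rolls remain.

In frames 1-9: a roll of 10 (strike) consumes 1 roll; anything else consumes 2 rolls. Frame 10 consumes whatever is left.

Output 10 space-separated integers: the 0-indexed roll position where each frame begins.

Answer: 0 2 3 5 7 9 11 12 14 15

Derivation:
Frame 1 starts at roll index 0: rolls=0,4 (sum=4), consumes 2 rolls
Frame 2 starts at roll index 2: roll=10 (strike), consumes 1 roll
Frame 3 starts at roll index 3: rolls=4,5 (sum=9), consumes 2 rolls
Frame 4 starts at roll index 5: rolls=5,5 (sum=10), consumes 2 rolls
Frame 5 starts at roll index 7: rolls=9,0 (sum=9), consumes 2 rolls
Frame 6 starts at roll index 9: rolls=2,6 (sum=8), consumes 2 rolls
Frame 7 starts at roll index 11: roll=10 (strike), consumes 1 roll
Frame 8 starts at roll index 12: rolls=7,0 (sum=7), consumes 2 rolls
Frame 9 starts at roll index 14: roll=10 (strike), consumes 1 roll
Frame 10 starts at roll index 15: 2 remaining rolls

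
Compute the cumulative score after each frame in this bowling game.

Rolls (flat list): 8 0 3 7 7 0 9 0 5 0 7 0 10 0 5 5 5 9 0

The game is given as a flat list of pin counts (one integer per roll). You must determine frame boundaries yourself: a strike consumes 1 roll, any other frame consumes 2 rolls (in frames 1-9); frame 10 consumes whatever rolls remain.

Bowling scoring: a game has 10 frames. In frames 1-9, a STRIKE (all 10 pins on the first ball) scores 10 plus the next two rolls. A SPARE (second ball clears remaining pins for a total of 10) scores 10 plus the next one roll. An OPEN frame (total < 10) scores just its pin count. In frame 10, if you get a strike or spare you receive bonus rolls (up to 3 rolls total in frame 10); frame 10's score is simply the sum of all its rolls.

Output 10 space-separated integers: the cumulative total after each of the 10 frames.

Frame 1: OPEN (8+0=8). Cumulative: 8
Frame 2: SPARE (3+7=10). 10 + next roll (7) = 17. Cumulative: 25
Frame 3: OPEN (7+0=7). Cumulative: 32
Frame 4: OPEN (9+0=9). Cumulative: 41
Frame 5: OPEN (5+0=5). Cumulative: 46
Frame 6: OPEN (7+0=7). Cumulative: 53
Frame 7: STRIKE. 10 + next two rolls (0+5) = 15. Cumulative: 68
Frame 8: OPEN (0+5=5). Cumulative: 73
Frame 9: SPARE (5+5=10). 10 + next roll (9) = 19. Cumulative: 92
Frame 10: OPEN. Sum of all frame-10 rolls (9+0) = 9. Cumulative: 101

Answer: 8 25 32 41 46 53 68 73 92 101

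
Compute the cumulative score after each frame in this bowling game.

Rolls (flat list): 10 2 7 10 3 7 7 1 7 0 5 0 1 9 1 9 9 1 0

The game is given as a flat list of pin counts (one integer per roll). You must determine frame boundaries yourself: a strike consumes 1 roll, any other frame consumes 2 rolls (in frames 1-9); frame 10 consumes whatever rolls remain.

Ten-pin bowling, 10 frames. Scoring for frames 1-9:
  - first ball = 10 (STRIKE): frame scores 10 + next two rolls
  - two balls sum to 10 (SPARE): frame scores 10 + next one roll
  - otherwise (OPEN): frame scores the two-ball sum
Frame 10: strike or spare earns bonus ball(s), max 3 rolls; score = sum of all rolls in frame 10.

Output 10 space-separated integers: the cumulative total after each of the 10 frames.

Frame 1: STRIKE. 10 + next two rolls (2+7) = 19. Cumulative: 19
Frame 2: OPEN (2+7=9). Cumulative: 28
Frame 3: STRIKE. 10 + next two rolls (3+7) = 20. Cumulative: 48
Frame 4: SPARE (3+7=10). 10 + next roll (7) = 17. Cumulative: 65
Frame 5: OPEN (7+1=8). Cumulative: 73
Frame 6: OPEN (7+0=7). Cumulative: 80
Frame 7: OPEN (5+0=5). Cumulative: 85
Frame 8: SPARE (1+9=10). 10 + next roll (1) = 11. Cumulative: 96
Frame 9: SPARE (1+9=10). 10 + next roll (9) = 19. Cumulative: 115
Frame 10: SPARE. Sum of all frame-10 rolls (9+1+0) = 10. Cumulative: 125

Answer: 19 28 48 65 73 80 85 96 115 125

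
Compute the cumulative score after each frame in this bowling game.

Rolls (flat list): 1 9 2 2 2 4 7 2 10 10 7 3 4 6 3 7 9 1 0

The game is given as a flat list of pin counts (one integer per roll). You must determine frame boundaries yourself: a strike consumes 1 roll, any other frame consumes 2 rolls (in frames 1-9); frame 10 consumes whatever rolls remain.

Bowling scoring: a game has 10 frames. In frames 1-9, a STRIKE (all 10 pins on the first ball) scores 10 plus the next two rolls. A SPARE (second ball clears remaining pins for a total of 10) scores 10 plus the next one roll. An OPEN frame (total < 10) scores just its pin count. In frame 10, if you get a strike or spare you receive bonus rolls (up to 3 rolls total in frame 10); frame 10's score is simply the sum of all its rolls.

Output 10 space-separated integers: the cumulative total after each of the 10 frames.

Frame 1: SPARE (1+9=10). 10 + next roll (2) = 12. Cumulative: 12
Frame 2: OPEN (2+2=4). Cumulative: 16
Frame 3: OPEN (2+4=6). Cumulative: 22
Frame 4: OPEN (7+2=9). Cumulative: 31
Frame 5: STRIKE. 10 + next two rolls (10+7) = 27. Cumulative: 58
Frame 6: STRIKE. 10 + next two rolls (7+3) = 20. Cumulative: 78
Frame 7: SPARE (7+3=10). 10 + next roll (4) = 14. Cumulative: 92
Frame 8: SPARE (4+6=10). 10 + next roll (3) = 13. Cumulative: 105
Frame 9: SPARE (3+7=10). 10 + next roll (9) = 19. Cumulative: 124
Frame 10: SPARE. Sum of all frame-10 rolls (9+1+0) = 10. Cumulative: 134

Answer: 12 16 22 31 58 78 92 105 124 134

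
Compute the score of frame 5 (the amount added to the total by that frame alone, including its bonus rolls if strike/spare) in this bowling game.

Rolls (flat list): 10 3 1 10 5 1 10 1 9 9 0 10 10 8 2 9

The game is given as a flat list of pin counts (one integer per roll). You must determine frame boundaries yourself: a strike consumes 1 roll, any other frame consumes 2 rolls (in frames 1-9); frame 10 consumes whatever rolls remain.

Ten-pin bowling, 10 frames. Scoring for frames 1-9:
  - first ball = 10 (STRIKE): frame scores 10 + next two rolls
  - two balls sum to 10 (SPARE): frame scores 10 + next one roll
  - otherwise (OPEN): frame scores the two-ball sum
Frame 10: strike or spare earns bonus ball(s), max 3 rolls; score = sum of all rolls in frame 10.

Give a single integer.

Answer: 20

Derivation:
Frame 1: STRIKE. 10 + next two rolls (3+1) = 14. Cumulative: 14
Frame 2: OPEN (3+1=4). Cumulative: 18
Frame 3: STRIKE. 10 + next two rolls (5+1) = 16. Cumulative: 34
Frame 4: OPEN (5+1=6). Cumulative: 40
Frame 5: STRIKE. 10 + next two rolls (1+9) = 20. Cumulative: 60
Frame 6: SPARE (1+9=10). 10 + next roll (9) = 19. Cumulative: 79
Frame 7: OPEN (9+0=9). Cumulative: 88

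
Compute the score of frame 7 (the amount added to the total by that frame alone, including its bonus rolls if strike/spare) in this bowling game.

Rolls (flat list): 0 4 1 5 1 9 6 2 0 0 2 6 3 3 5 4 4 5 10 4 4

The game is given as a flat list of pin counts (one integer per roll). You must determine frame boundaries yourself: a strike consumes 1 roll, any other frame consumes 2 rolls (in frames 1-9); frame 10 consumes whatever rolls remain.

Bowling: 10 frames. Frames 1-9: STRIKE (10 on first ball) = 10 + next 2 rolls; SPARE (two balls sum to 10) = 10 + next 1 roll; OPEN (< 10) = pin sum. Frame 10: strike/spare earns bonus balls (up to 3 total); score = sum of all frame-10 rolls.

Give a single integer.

Answer: 6

Derivation:
Frame 1: OPEN (0+4=4). Cumulative: 4
Frame 2: OPEN (1+5=6). Cumulative: 10
Frame 3: SPARE (1+9=10). 10 + next roll (6) = 16. Cumulative: 26
Frame 4: OPEN (6+2=8). Cumulative: 34
Frame 5: OPEN (0+0=0). Cumulative: 34
Frame 6: OPEN (2+6=8). Cumulative: 42
Frame 7: OPEN (3+3=6). Cumulative: 48
Frame 8: OPEN (5+4=9). Cumulative: 57
Frame 9: OPEN (4+5=9). Cumulative: 66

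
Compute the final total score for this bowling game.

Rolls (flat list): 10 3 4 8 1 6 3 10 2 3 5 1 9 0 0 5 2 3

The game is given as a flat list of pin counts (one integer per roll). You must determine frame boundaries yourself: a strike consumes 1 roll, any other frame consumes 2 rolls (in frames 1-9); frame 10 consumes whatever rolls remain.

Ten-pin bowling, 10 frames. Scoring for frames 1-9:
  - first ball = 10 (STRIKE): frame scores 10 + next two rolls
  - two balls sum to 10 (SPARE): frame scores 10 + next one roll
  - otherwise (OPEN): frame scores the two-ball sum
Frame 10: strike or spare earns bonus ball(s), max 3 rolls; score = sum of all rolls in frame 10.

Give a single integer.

Answer: 87

Derivation:
Frame 1: STRIKE. 10 + next two rolls (3+4) = 17. Cumulative: 17
Frame 2: OPEN (3+4=7). Cumulative: 24
Frame 3: OPEN (8+1=9). Cumulative: 33
Frame 4: OPEN (6+3=9). Cumulative: 42
Frame 5: STRIKE. 10 + next two rolls (2+3) = 15. Cumulative: 57
Frame 6: OPEN (2+3=5). Cumulative: 62
Frame 7: OPEN (5+1=6). Cumulative: 68
Frame 8: OPEN (9+0=9). Cumulative: 77
Frame 9: OPEN (0+5=5). Cumulative: 82
Frame 10: OPEN. Sum of all frame-10 rolls (2+3) = 5. Cumulative: 87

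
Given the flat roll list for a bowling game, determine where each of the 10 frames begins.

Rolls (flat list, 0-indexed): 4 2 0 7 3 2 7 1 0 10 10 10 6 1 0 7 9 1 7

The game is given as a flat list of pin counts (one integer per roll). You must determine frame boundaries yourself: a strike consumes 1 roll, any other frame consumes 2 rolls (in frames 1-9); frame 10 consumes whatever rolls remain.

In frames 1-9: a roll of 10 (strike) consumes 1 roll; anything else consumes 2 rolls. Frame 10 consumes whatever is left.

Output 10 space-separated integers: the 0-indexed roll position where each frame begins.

Frame 1 starts at roll index 0: rolls=4,2 (sum=6), consumes 2 rolls
Frame 2 starts at roll index 2: rolls=0,7 (sum=7), consumes 2 rolls
Frame 3 starts at roll index 4: rolls=3,2 (sum=5), consumes 2 rolls
Frame 4 starts at roll index 6: rolls=7,1 (sum=8), consumes 2 rolls
Frame 5 starts at roll index 8: rolls=0,10 (sum=10), consumes 2 rolls
Frame 6 starts at roll index 10: roll=10 (strike), consumes 1 roll
Frame 7 starts at roll index 11: roll=10 (strike), consumes 1 roll
Frame 8 starts at roll index 12: rolls=6,1 (sum=7), consumes 2 rolls
Frame 9 starts at roll index 14: rolls=0,7 (sum=7), consumes 2 rolls
Frame 10 starts at roll index 16: 3 remaining rolls

Answer: 0 2 4 6 8 10 11 12 14 16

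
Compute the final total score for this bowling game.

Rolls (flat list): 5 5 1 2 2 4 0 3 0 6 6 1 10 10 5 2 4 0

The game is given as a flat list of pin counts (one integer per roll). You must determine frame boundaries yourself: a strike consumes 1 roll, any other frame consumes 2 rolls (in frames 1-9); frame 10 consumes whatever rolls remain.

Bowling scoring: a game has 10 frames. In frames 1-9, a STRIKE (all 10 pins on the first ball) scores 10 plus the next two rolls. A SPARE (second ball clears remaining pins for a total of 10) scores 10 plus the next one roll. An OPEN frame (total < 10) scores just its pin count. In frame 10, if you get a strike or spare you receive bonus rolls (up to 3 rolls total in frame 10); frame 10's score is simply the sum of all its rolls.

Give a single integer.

Answer: 89

Derivation:
Frame 1: SPARE (5+5=10). 10 + next roll (1) = 11. Cumulative: 11
Frame 2: OPEN (1+2=3). Cumulative: 14
Frame 3: OPEN (2+4=6). Cumulative: 20
Frame 4: OPEN (0+3=3). Cumulative: 23
Frame 5: OPEN (0+6=6). Cumulative: 29
Frame 6: OPEN (6+1=7). Cumulative: 36
Frame 7: STRIKE. 10 + next two rolls (10+5) = 25. Cumulative: 61
Frame 8: STRIKE. 10 + next two rolls (5+2) = 17. Cumulative: 78
Frame 9: OPEN (5+2=7). Cumulative: 85
Frame 10: OPEN. Sum of all frame-10 rolls (4+0) = 4. Cumulative: 89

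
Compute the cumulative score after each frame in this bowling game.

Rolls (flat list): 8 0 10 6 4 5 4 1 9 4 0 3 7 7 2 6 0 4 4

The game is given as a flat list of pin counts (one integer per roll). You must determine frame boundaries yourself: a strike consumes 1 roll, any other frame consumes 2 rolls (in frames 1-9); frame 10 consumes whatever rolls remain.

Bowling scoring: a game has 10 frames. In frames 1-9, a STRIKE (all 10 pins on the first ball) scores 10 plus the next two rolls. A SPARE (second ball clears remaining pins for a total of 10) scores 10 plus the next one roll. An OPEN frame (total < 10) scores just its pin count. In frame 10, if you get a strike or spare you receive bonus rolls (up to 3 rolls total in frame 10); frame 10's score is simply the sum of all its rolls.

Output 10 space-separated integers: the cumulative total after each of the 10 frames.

Answer: 8 28 43 52 66 70 87 96 102 110

Derivation:
Frame 1: OPEN (8+0=8). Cumulative: 8
Frame 2: STRIKE. 10 + next two rolls (6+4) = 20. Cumulative: 28
Frame 3: SPARE (6+4=10). 10 + next roll (5) = 15. Cumulative: 43
Frame 4: OPEN (5+4=9). Cumulative: 52
Frame 5: SPARE (1+9=10). 10 + next roll (4) = 14. Cumulative: 66
Frame 6: OPEN (4+0=4). Cumulative: 70
Frame 7: SPARE (3+7=10). 10 + next roll (7) = 17. Cumulative: 87
Frame 8: OPEN (7+2=9). Cumulative: 96
Frame 9: OPEN (6+0=6). Cumulative: 102
Frame 10: OPEN. Sum of all frame-10 rolls (4+4) = 8. Cumulative: 110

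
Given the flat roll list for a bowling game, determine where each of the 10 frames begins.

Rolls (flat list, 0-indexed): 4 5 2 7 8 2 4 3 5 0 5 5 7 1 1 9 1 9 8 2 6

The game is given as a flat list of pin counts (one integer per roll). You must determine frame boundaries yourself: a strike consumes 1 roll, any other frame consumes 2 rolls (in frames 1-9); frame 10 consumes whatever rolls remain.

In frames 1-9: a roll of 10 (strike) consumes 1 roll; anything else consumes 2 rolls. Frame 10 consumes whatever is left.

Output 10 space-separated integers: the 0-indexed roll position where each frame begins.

Answer: 0 2 4 6 8 10 12 14 16 18

Derivation:
Frame 1 starts at roll index 0: rolls=4,5 (sum=9), consumes 2 rolls
Frame 2 starts at roll index 2: rolls=2,7 (sum=9), consumes 2 rolls
Frame 3 starts at roll index 4: rolls=8,2 (sum=10), consumes 2 rolls
Frame 4 starts at roll index 6: rolls=4,3 (sum=7), consumes 2 rolls
Frame 5 starts at roll index 8: rolls=5,0 (sum=5), consumes 2 rolls
Frame 6 starts at roll index 10: rolls=5,5 (sum=10), consumes 2 rolls
Frame 7 starts at roll index 12: rolls=7,1 (sum=8), consumes 2 rolls
Frame 8 starts at roll index 14: rolls=1,9 (sum=10), consumes 2 rolls
Frame 9 starts at roll index 16: rolls=1,9 (sum=10), consumes 2 rolls
Frame 10 starts at roll index 18: 3 remaining rolls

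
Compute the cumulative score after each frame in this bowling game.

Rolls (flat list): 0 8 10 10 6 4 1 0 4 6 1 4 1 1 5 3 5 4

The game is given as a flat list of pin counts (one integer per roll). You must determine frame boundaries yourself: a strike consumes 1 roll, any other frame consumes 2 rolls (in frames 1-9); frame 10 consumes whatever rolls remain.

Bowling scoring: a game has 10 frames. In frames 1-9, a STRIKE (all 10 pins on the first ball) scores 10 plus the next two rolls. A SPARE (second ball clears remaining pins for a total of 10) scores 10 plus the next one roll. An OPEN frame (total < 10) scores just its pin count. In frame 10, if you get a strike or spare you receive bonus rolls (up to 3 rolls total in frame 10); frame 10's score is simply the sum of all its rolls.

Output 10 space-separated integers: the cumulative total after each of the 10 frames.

Frame 1: OPEN (0+8=8). Cumulative: 8
Frame 2: STRIKE. 10 + next two rolls (10+6) = 26. Cumulative: 34
Frame 3: STRIKE. 10 + next two rolls (6+4) = 20. Cumulative: 54
Frame 4: SPARE (6+4=10). 10 + next roll (1) = 11. Cumulative: 65
Frame 5: OPEN (1+0=1). Cumulative: 66
Frame 6: SPARE (4+6=10). 10 + next roll (1) = 11. Cumulative: 77
Frame 7: OPEN (1+4=5). Cumulative: 82
Frame 8: OPEN (1+1=2). Cumulative: 84
Frame 9: OPEN (5+3=8). Cumulative: 92
Frame 10: OPEN. Sum of all frame-10 rolls (5+4) = 9. Cumulative: 101

Answer: 8 34 54 65 66 77 82 84 92 101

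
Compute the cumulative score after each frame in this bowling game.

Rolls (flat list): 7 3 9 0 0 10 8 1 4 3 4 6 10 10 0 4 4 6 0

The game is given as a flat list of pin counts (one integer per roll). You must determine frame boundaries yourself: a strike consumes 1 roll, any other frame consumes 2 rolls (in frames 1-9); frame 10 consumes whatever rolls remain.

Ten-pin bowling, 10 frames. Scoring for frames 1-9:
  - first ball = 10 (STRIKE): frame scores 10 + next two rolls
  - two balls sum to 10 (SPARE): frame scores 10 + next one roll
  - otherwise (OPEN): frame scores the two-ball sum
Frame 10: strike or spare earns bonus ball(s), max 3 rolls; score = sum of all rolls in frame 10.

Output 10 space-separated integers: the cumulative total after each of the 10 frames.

Answer: 19 28 46 55 62 82 102 116 120 130

Derivation:
Frame 1: SPARE (7+3=10). 10 + next roll (9) = 19. Cumulative: 19
Frame 2: OPEN (9+0=9). Cumulative: 28
Frame 3: SPARE (0+10=10). 10 + next roll (8) = 18. Cumulative: 46
Frame 4: OPEN (8+1=9). Cumulative: 55
Frame 5: OPEN (4+3=7). Cumulative: 62
Frame 6: SPARE (4+6=10). 10 + next roll (10) = 20. Cumulative: 82
Frame 7: STRIKE. 10 + next two rolls (10+0) = 20. Cumulative: 102
Frame 8: STRIKE. 10 + next two rolls (0+4) = 14. Cumulative: 116
Frame 9: OPEN (0+4=4). Cumulative: 120
Frame 10: SPARE. Sum of all frame-10 rolls (4+6+0) = 10. Cumulative: 130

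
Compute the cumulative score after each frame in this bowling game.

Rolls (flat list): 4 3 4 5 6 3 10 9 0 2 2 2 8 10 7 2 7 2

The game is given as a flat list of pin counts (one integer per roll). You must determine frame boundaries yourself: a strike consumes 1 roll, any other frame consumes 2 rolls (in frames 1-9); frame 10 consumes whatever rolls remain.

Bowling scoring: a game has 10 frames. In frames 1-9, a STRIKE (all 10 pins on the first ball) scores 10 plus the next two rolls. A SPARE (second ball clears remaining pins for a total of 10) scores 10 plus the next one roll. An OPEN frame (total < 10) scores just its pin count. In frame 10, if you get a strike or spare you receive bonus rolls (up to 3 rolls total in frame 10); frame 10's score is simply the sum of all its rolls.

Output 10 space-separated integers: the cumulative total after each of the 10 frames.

Frame 1: OPEN (4+3=7). Cumulative: 7
Frame 2: OPEN (4+5=9). Cumulative: 16
Frame 3: OPEN (6+3=9). Cumulative: 25
Frame 4: STRIKE. 10 + next two rolls (9+0) = 19. Cumulative: 44
Frame 5: OPEN (9+0=9). Cumulative: 53
Frame 6: OPEN (2+2=4). Cumulative: 57
Frame 7: SPARE (2+8=10). 10 + next roll (10) = 20. Cumulative: 77
Frame 8: STRIKE. 10 + next two rolls (7+2) = 19. Cumulative: 96
Frame 9: OPEN (7+2=9). Cumulative: 105
Frame 10: OPEN. Sum of all frame-10 rolls (7+2) = 9. Cumulative: 114

Answer: 7 16 25 44 53 57 77 96 105 114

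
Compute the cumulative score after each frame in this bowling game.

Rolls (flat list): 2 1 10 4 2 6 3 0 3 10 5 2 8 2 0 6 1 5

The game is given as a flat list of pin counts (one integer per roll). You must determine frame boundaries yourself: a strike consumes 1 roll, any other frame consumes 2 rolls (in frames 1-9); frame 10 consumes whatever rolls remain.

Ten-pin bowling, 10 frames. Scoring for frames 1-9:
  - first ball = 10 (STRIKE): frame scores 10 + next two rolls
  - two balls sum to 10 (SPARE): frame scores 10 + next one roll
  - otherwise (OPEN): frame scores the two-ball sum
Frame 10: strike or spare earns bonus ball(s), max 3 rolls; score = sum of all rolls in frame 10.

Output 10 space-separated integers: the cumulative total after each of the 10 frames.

Frame 1: OPEN (2+1=3). Cumulative: 3
Frame 2: STRIKE. 10 + next two rolls (4+2) = 16. Cumulative: 19
Frame 3: OPEN (4+2=6). Cumulative: 25
Frame 4: OPEN (6+3=9). Cumulative: 34
Frame 5: OPEN (0+3=3). Cumulative: 37
Frame 6: STRIKE. 10 + next two rolls (5+2) = 17. Cumulative: 54
Frame 7: OPEN (5+2=7). Cumulative: 61
Frame 8: SPARE (8+2=10). 10 + next roll (0) = 10. Cumulative: 71
Frame 9: OPEN (0+6=6). Cumulative: 77
Frame 10: OPEN. Sum of all frame-10 rolls (1+5) = 6. Cumulative: 83

Answer: 3 19 25 34 37 54 61 71 77 83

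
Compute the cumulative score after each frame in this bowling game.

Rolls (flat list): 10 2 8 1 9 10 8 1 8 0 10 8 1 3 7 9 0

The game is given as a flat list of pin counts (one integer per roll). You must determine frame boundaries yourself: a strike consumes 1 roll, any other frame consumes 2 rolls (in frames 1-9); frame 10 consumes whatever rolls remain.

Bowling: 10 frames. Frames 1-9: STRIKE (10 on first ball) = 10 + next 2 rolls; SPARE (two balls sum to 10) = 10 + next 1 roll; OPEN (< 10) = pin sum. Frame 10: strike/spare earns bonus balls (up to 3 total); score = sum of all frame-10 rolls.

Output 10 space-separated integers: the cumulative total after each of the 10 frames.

Frame 1: STRIKE. 10 + next two rolls (2+8) = 20. Cumulative: 20
Frame 2: SPARE (2+8=10). 10 + next roll (1) = 11. Cumulative: 31
Frame 3: SPARE (1+9=10). 10 + next roll (10) = 20. Cumulative: 51
Frame 4: STRIKE. 10 + next two rolls (8+1) = 19. Cumulative: 70
Frame 5: OPEN (8+1=9). Cumulative: 79
Frame 6: OPEN (8+0=8). Cumulative: 87
Frame 7: STRIKE. 10 + next two rolls (8+1) = 19. Cumulative: 106
Frame 8: OPEN (8+1=9). Cumulative: 115
Frame 9: SPARE (3+7=10). 10 + next roll (9) = 19. Cumulative: 134
Frame 10: OPEN. Sum of all frame-10 rolls (9+0) = 9. Cumulative: 143

Answer: 20 31 51 70 79 87 106 115 134 143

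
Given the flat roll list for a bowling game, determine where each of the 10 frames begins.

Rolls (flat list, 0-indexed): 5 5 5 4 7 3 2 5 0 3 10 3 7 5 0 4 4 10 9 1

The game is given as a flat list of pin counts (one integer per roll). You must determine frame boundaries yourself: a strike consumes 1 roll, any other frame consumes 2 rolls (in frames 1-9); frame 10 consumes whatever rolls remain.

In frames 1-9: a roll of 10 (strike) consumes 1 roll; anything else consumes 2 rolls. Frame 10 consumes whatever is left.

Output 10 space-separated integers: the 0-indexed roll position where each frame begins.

Answer: 0 2 4 6 8 10 11 13 15 17

Derivation:
Frame 1 starts at roll index 0: rolls=5,5 (sum=10), consumes 2 rolls
Frame 2 starts at roll index 2: rolls=5,4 (sum=9), consumes 2 rolls
Frame 3 starts at roll index 4: rolls=7,3 (sum=10), consumes 2 rolls
Frame 4 starts at roll index 6: rolls=2,5 (sum=7), consumes 2 rolls
Frame 5 starts at roll index 8: rolls=0,3 (sum=3), consumes 2 rolls
Frame 6 starts at roll index 10: roll=10 (strike), consumes 1 roll
Frame 7 starts at roll index 11: rolls=3,7 (sum=10), consumes 2 rolls
Frame 8 starts at roll index 13: rolls=5,0 (sum=5), consumes 2 rolls
Frame 9 starts at roll index 15: rolls=4,4 (sum=8), consumes 2 rolls
Frame 10 starts at roll index 17: 3 remaining rolls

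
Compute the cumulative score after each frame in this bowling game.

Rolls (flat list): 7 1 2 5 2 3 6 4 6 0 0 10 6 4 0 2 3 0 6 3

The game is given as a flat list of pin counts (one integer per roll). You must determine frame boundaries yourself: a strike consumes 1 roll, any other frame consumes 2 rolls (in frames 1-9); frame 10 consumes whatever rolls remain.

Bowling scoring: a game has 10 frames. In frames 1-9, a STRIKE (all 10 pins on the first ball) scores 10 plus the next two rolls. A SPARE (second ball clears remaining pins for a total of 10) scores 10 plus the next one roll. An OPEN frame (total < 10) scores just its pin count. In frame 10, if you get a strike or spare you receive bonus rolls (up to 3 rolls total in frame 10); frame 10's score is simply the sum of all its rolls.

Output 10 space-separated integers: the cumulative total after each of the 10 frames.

Frame 1: OPEN (7+1=8). Cumulative: 8
Frame 2: OPEN (2+5=7). Cumulative: 15
Frame 3: OPEN (2+3=5). Cumulative: 20
Frame 4: SPARE (6+4=10). 10 + next roll (6) = 16. Cumulative: 36
Frame 5: OPEN (6+0=6). Cumulative: 42
Frame 6: SPARE (0+10=10). 10 + next roll (6) = 16. Cumulative: 58
Frame 7: SPARE (6+4=10). 10 + next roll (0) = 10. Cumulative: 68
Frame 8: OPEN (0+2=2). Cumulative: 70
Frame 9: OPEN (3+0=3). Cumulative: 73
Frame 10: OPEN. Sum of all frame-10 rolls (6+3) = 9. Cumulative: 82

Answer: 8 15 20 36 42 58 68 70 73 82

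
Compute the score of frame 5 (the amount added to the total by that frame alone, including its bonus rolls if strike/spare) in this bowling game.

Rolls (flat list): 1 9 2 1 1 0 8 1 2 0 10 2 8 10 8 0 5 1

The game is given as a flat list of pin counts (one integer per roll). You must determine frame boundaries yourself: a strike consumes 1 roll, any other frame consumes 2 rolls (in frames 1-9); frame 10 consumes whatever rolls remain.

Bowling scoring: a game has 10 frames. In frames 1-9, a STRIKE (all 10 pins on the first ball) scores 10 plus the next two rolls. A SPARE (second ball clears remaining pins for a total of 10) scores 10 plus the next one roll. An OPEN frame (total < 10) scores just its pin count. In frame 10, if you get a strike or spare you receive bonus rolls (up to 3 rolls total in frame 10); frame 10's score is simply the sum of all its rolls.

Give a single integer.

Answer: 2

Derivation:
Frame 1: SPARE (1+9=10). 10 + next roll (2) = 12. Cumulative: 12
Frame 2: OPEN (2+1=3). Cumulative: 15
Frame 3: OPEN (1+0=1). Cumulative: 16
Frame 4: OPEN (8+1=9). Cumulative: 25
Frame 5: OPEN (2+0=2). Cumulative: 27
Frame 6: STRIKE. 10 + next two rolls (2+8) = 20. Cumulative: 47
Frame 7: SPARE (2+8=10). 10 + next roll (10) = 20. Cumulative: 67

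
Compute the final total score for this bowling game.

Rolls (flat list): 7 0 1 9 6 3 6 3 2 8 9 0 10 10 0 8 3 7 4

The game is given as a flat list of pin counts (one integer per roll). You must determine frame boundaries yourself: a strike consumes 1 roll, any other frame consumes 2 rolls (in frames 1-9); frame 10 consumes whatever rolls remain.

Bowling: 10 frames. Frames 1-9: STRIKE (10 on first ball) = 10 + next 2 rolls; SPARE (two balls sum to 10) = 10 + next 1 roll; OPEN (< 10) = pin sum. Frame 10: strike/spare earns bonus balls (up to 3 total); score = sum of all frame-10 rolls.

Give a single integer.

Answer: 129

Derivation:
Frame 1: OPEN (7+0=7). Cumulative: 7
Frame 2: SPARE (1+9=10). 10 + next roll (6) = 16. Cumulative: 23
Frame 3: OPEN (6+3=9). Cumulative: 32
Frame 4: OPEN (6+3=9). Cumulative: 41
Frame 5: SPARE (2+8=10). 10 + next roll (9) = 19. Cumulative: 60
Frame 6: OPEN (9+0=9). Cumulative: 69
Frame 7: STRIKE. 10 + next two rolls (10+0) = 20. Cumulative: 89
Frame 8: STRIKE. 10 + next two rolls (0+8) = 18. Cumulative: 107
Frame 9: OPEN (0+8=8). Cumulative: 115
Frame 10: SPARE. Sum of all frame-10 rolls (3+7+4) = 14. Cumulative: 129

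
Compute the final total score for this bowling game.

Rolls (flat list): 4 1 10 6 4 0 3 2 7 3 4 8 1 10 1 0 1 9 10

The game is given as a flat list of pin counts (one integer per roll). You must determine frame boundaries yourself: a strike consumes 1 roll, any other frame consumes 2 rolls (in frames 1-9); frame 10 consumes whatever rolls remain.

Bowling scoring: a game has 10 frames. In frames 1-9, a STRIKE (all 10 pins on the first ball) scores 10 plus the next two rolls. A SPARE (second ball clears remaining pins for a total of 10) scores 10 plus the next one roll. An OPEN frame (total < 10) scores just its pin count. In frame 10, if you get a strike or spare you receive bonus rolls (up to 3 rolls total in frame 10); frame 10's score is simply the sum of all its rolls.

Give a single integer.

Frame 1: OPEN (4+1=5). Cumulative: 5
Frame 2: STRIKE. 10 + next two rolls (6+4) = 20. Cumulative: 25
Frame 3: SPARE (6+4=10). 10 + next roll (0) = 10. Cumulative: 35
Frame 4: OPEN (0+3=3). Cumulative: 38
Frame 5: OPEN (2+7=9). Cumulative: 47
Frame 6: OPEN (3+4=7). Cumulative: 54
Frame 7: OPEN (8+1=9). Cumulative: 63
Frame 8: STRIKE. 10 + next two rolls (1+0) = 11. Cumulative: 74
Frame 9: OPEN (1+0=1). Cumulative: 75
Frame 10: SPARE. Sum of all frame-10 rolls (1+9+10) = 20. Cumulative: 95

Answer: 95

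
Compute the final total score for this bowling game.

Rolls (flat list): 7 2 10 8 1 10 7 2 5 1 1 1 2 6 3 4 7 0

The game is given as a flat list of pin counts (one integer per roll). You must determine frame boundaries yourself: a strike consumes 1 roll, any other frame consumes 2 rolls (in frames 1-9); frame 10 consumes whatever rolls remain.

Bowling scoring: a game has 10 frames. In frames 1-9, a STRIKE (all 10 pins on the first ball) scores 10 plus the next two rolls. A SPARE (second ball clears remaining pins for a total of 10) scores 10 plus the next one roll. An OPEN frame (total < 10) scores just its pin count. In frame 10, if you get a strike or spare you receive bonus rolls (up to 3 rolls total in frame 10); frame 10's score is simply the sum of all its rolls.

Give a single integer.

Frame 1: OPEN (7+2=9). Cumulative: 9
Frame 2: STRIKE. 10 + next two rolls (8+1) = 19. Cumulative: 28
Frame 3: OPEN (8+1=9). Cumulative: 37
Frame 4: STRIKE. 10 + next two rolls (7+2) = 19. Cumulative: 56
Frame 5: OPEN (7+2=9). Cumulative: 65
Frame 6: OPEN (5+1=6). Cumulative: 71
Frame 7: OPEN (1+1=2). Cumulative: 73
Frame 8: OPEN (2+6=8). Cumulative: 81
Frame 9: OPEN (3+4=7). Cumulative: 88
Frame 10: OPEN. Sum of all frame-10 rolls (7+0) = 7. Cumulative: 95

Answer: 95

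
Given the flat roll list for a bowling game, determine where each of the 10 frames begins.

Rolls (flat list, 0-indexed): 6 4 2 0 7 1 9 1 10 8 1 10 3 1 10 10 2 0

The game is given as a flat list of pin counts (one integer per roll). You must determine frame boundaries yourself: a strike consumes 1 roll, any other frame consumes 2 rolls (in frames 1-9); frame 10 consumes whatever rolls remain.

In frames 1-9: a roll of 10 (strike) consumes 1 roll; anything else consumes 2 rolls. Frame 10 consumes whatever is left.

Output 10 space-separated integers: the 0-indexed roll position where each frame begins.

Frame 1 starts at roll index 0: rolls=6,4 (sum=10), consumes 2 rolls
Frame 2 starts at roll index 2: rolls=2,0 (sum=2), consumes 2 rolls
Frame 3 starts at roll index 4: rolls=7,1 (sum=8), consumes 2 rolls
Frame 4 starts at roll index 6: rolls=9,1 (sum=10), consumes 2 rolls
Frame 5 starts at roll index 8: roll=10 (strike), consumes 1 roll
Frame 6 starts at roll index 9: rolls=8,1 (sum=9), consumes 2 rolls
Frame 7 starts at roll index 11: roll=10 (strike), consumes 1 roll
Frame 8 starts at roll index 12: rolls=3,1 (sum=4), consumes 2 rolls
Frame 9 starts at roll index 14: roll=10 (strike), consumes 1 roll
Frame 10 starts at roll index 15: 3 remaining rolls

Answer: 0 2 4 6 8 9 11 12 14 15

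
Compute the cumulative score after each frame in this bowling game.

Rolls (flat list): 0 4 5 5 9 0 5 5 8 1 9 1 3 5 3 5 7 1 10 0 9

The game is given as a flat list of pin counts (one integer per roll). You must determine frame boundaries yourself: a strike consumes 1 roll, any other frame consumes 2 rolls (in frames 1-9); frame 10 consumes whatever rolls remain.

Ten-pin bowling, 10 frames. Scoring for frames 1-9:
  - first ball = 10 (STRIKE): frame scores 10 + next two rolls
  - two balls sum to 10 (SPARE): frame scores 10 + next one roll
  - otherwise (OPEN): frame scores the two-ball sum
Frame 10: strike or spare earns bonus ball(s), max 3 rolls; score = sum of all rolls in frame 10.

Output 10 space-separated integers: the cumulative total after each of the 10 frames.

Frame 1: OPEN (0+4=4). Cumulative: 4
Frame 2: SPARE (5+5=10). 10 + next roll (9) = 19. Cumulative: 23
Frame 3: OPEN (9+0=9). Cumulative: 32
Frame 4: SPARE (5+5=10). 10 + next roll (8) = 18. Cumulative: 50
Frame 5: OPEN (8+1=9). Cumulative: 59
Frame 6: SPARE (9+1=10). 10 + next roll (3) = 13. Cumulative: 72
Frame 7: OPEN (3+5=8). Cumulative: 80
Frame 8: OPEN (3+5=8). Cumulative: 88
Frame 9: OPEN (7+1=8). Cumulative: 96
Frame 10: STRIKE. Sum of all frame-10 rolls (10+0+9) = 19. Cumulative: 115

Answer: 4 23 32 50 59 72 80 88 96 115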